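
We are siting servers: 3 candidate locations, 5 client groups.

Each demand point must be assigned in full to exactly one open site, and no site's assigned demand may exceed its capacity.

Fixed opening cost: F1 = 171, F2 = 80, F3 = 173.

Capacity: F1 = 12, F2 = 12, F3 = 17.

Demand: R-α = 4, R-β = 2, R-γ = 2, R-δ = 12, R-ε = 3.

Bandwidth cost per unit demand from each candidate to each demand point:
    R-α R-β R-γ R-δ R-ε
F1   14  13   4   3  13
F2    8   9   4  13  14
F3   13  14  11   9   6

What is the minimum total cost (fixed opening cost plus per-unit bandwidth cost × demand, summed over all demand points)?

387

Open {F1, F2}; cheapest assignment that respects the capacities:
  F1 (cap 12, load 12): R-δ — cost 12×3 = 36
  F2 (cap 12, load 11): R-α, R-β, R-γ, R-ε — cost 4×8 + 2×9 + 2×4 + 3×14 = 100
  Shipping 136, fixed 251 → total 387.
  Any other capacity-feasible assignment to {F1, F2} ships for at least 136.
Compare {F2, F3}: its best feasible assignment gives total 437.
Compare {F1, F3}: its best feasible assignment gives total 500.
Every other set of open sites that can feasibly serve all demand totals ≥ 437 even under its best assignment. Minimum: 387.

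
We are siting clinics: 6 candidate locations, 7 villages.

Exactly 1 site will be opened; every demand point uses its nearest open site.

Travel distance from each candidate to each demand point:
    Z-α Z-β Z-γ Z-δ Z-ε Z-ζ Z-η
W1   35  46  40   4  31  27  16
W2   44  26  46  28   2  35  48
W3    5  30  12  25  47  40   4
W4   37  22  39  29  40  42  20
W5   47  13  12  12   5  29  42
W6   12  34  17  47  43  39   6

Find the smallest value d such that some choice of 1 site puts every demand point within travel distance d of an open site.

Open {W4}.
  Farthest demand point is Z-ζ at travel distance 42 (to W4); all others are ≤ 42.
With {W1} the worst case is 46.
With {W3} the worst case is 47.
No size-1 selection achieves below 42.

42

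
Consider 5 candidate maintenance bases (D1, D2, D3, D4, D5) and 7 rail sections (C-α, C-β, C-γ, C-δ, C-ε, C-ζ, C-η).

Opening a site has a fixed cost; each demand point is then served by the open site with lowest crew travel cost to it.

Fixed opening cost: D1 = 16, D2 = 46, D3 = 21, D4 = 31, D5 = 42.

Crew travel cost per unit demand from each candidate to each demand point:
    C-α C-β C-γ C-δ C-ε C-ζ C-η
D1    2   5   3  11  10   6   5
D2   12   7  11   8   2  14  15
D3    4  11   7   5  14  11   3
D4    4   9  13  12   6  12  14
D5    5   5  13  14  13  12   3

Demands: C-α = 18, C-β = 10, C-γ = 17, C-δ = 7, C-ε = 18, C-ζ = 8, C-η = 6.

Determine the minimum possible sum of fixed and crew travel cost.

Open {D1, D2, D3}: assign each demand point to its cheapest open site.
  C-α→D1 18×2=36, C-β→D1 10×5=50, C-γ→D1 17×3=51, C-δ→D3 7×5=35, C-ε→D2 18×2=36, C-ζ→D1 8×6=48, C-η→D3 6×3=18
  crew travel cost 274, fixed 83 → total 357.
Compare {D1, D2}: crew travel cost 307 + fixed 62 = 369.
Compare {D1, D2, D3, D4}: crew travel cost 274 + fixed 114 = 388.
Compare {D1, D2, D5}: crew travel cost 295 + fixed 104 = 399.
All other subsets cost ≥ 369. Minimum total cost: 357.

357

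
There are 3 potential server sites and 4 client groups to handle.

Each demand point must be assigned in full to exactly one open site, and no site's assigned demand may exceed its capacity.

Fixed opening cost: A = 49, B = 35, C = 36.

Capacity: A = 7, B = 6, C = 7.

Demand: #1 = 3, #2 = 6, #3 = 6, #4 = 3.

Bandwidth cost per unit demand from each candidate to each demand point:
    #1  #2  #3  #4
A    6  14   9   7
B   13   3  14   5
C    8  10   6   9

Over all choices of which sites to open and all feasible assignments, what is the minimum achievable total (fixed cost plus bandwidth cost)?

213

Open {A, B, C}; cheapest assignment that respects the capacities:
  A (cap 7, load 6): #1, #4 — cost 3×6 + 3×7 = 39
  B (cap 6, load 6): #2 — cost 6×3 = 18
  C (cap 7, load 6): #3 — cost 6×6 = 36
  Shipping 93, fixed 120 → total 213.
  Any other capacity-feasible assignment to {A, B, C} ships for at least 93.
Total demand is 18 and no other set of sites has combined capacity ≥ 18, so {A, B, C} is the only feasible choice of open sites. Minimum: 213.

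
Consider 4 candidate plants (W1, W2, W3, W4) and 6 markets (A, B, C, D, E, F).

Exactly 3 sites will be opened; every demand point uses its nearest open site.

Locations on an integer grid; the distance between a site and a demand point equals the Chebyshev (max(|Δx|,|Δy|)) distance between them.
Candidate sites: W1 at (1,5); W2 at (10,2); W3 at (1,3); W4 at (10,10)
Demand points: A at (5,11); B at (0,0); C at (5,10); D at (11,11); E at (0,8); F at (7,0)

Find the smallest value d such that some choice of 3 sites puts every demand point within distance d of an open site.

Open {W1, W2, W4}.
  Farthest demand point is A at distance 5 (to W4); all others are ≤ 5.
With {W2, W3, W4} the worst case is 5.
With {W1, W3, W4} the worst case is 6.
No size-3 selection achieves below 5.

5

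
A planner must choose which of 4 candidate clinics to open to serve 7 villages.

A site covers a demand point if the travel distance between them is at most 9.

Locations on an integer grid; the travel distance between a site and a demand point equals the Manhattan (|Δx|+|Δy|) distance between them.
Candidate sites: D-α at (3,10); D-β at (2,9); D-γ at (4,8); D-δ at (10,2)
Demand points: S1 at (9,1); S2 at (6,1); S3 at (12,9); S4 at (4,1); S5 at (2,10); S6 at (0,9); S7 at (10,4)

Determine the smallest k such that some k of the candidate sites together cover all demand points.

2

Coverage sets (demand points within 9 of each site):
  D-α: {S5, S6}
  D-β: {S5, S6}
  D-γ: {S2, S3, S4, S5, S6}
  D-δ: {S1, S2, S3, S4, S7}
No single site covers all 7 demand points.
But {D-α, D-δ} covers everything, so the minimum is 2.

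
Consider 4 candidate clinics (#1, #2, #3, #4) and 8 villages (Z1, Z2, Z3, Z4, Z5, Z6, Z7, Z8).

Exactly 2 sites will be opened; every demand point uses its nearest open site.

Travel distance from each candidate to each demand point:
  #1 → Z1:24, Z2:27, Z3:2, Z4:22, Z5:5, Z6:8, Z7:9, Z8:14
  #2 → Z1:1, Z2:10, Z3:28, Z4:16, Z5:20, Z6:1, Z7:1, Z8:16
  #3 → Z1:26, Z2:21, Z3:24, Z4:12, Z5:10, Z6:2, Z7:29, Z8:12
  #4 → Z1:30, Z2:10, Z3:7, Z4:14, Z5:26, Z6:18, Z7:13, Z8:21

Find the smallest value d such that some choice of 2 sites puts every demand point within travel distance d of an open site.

Open {#1, #2}.
  Farthest demand point is Z4 at travel distance 16 (to #2); all others are ≤ 16.
With {#2, #4} the worst case is 20.
With {#1, #3} the worst case is 24.
No size-2 selection achieves below 16.

16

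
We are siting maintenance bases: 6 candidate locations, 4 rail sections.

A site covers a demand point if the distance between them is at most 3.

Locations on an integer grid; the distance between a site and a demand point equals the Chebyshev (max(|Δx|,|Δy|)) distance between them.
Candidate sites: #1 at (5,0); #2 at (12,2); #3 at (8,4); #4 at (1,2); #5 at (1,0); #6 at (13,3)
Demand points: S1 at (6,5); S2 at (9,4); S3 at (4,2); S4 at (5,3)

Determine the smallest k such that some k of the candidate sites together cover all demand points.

2

Coverage sets (demand points within 3 of each site):
  #1: {S3, S4}
  #2: {S2}
  #3: {S1, S2, S4}
  #4: {S3}
  #5: {S3}
  #6: {}
No single site covers all 4 demand points.
But {#1, #3} covers everything, so the minimum is 2.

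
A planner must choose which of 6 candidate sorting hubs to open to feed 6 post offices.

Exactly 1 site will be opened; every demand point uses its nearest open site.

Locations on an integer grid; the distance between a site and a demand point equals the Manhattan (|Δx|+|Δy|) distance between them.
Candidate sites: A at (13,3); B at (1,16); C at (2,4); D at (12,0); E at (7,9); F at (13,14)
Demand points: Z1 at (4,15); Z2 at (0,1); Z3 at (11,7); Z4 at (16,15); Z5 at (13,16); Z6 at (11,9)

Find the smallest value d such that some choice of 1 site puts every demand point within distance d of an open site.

Open {E}.
  Farthest demand point is Z2 at distance 15 (to E); all others are ≤ 15.
With {B} the worst case is 19.
With {A} the worst case is 21.
No size-1 selection achieves below 15.

15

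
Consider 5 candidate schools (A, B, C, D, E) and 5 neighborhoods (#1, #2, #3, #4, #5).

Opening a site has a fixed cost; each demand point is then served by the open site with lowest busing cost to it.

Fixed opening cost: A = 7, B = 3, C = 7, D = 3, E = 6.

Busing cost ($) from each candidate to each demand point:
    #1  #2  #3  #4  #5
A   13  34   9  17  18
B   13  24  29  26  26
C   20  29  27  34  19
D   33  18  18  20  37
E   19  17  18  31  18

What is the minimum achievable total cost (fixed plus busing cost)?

85

Open {A, D}: assign each demand point to its cheapest open site.
  #1→A 13, #2→D 18, #3→A 9, #4→A 17, #5→A 18
  busing cost 75, fixed 10 → total 85.
Compare {A, E}: busing cost 74 + fixed 13 = 87.
Compare {A, B, D}: busing cost 75 + fixed 13 = 88.
Compare {A, B, E}: busing cost 74 + fixed 16 = 90.
All other subsets cost ≥ 87. Minimum total cost: 85.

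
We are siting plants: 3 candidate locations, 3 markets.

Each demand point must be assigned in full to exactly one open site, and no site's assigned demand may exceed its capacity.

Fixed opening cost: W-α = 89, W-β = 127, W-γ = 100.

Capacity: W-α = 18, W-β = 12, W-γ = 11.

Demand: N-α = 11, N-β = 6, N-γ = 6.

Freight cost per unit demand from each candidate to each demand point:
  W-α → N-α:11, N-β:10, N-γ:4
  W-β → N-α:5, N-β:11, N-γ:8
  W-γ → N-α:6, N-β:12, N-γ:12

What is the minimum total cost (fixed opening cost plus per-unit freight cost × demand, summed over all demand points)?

Open {W-α, W-γ}; cheapest assignment that respects the capacities:
  W-α (cap 18, load 12): N-β, N-γ — cost 6×10 + 6×4 = 84
  W-γ (cap 11, load 11): N-α — cost 11×6 = 66
  Shipping 150, fixed 189 → total 339.
  Any other capacity-feasible assignment to {W-α, W-γ} ships for at least 150.
Compare {W-α, W-β}: its best feasible assignment gives total 355.
Compare {W-β, W-γ}: its best feasible assignment gives total 407.
Every other set of open sites that can feasibly serve all demand totals ≥ 355 even under its best assignment. Minimum: 339.

339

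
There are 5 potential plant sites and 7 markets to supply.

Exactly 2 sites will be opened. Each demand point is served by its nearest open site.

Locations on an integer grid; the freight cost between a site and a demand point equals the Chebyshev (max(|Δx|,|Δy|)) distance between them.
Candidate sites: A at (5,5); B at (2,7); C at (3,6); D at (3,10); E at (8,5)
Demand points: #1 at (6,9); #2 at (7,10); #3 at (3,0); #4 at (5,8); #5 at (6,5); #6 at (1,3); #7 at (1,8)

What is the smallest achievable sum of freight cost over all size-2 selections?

Open {A, C}.
  #1→C 3, #2→C 4, #3→A 5, #4→C 2, #5→A 1, #6→C 3, #7→C 2  ⇒ total 20.
Compare {A, D}: total 21.
Compare {C, E}: total 21.
No size-2 selection does better; minimum is 20.

20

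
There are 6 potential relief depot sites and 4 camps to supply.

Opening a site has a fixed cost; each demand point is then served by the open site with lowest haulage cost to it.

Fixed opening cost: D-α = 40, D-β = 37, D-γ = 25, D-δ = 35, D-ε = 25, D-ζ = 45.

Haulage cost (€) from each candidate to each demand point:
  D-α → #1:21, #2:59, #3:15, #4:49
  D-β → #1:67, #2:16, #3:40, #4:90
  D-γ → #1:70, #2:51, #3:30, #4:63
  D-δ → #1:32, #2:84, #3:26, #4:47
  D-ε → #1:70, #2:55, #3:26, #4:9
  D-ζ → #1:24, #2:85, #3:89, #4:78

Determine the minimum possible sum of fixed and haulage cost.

Open {D-α, D-β, D-ε}: assign each demand point to its cheapest open site.
  #1→D-α 21, #2→D-β 16, #3→D-α 15, #4→D-ε 9
  haulage cost 61, fixed 102 → total 163.
Compare {D-α, D-ε}: haulage cost 100 + fixed 65 = 165.
Compare {D-α, D-β}: haulage cost 101 + fixed 77 = 178.
Compare {D-β, D-ε}: haulage cost 118 + fixed 62 = 180.
All other subsets cost ≥ 165. Minimum total cost: 163.

163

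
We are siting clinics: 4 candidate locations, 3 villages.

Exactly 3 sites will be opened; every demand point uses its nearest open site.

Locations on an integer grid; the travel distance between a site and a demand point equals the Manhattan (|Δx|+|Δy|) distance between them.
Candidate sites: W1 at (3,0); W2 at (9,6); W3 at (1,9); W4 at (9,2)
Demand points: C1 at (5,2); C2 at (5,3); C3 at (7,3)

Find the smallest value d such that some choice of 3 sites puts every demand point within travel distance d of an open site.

Open {W1, W2, W3}.
  Farthest demand point is C2 at travel distance 5 (to W1); all others are ≤ 5.
With {W1, W2, W4} the worst case is 5.
With {W1, W3, W4} the worst case is 5.
No size-3 selection achieves below 5.

5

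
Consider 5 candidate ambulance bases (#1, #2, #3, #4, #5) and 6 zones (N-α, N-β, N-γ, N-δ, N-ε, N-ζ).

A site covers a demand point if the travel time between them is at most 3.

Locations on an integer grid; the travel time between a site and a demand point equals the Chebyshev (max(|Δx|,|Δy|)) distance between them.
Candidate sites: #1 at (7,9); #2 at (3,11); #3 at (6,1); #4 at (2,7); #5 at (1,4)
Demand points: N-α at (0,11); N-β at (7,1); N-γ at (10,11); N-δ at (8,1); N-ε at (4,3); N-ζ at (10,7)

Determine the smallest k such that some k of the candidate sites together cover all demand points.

3

Coverage sets (demand points within 3 of each site):
  #1: {N-γ, N-ζ}
  #2: {N-α}
  #3: {N-β, N-δ, N-ε}
  #4: {}
  #5: {N-ε}
No 2 sites suffice: every size-2 union leaves at least one demand point uncovered.
But {#1, #2, #3} covers everything, so the minimum is 3.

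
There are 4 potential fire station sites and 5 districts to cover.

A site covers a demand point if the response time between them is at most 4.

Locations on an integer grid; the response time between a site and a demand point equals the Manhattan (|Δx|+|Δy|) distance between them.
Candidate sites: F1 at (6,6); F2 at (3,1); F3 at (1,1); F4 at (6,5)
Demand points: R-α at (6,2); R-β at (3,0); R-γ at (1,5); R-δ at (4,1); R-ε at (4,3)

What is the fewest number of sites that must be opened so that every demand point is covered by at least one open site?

Coverage sets (demand points within 4 of each site):
  F1: {R-α}
  F2: {R-α, R-β, R-δ, R-ε}
  F3: {R-β, R-γ, R-δ}
  F4: {R-α, R-ε}
No single site covers all 5 demand points.
But {F2, F3} covers everything, so the minimum is 2.

2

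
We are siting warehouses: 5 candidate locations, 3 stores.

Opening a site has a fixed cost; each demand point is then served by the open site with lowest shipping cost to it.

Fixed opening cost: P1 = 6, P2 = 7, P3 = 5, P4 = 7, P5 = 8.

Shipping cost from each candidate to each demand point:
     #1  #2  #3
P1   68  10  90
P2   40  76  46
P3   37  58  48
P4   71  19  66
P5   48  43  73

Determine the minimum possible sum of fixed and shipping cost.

Open {P1, P3}: assign each demand point to its cheapest open site.
  #1→P3 37, #2→P1 10, #3→P3 48
  shipping cost 95, fixed 11 → total 106.
Compare {P1, P2}: shipping cost 96 + fixed 13 = 109.
Compare {P1, P2, P3}: shipping cost 93 + fixed 18 = 111.
Compare {P1, P3, P4}: shipping cost 95 + fixed 18 = 113.
All other subsets cost ≥ 109. Minimum total cost: 106.

106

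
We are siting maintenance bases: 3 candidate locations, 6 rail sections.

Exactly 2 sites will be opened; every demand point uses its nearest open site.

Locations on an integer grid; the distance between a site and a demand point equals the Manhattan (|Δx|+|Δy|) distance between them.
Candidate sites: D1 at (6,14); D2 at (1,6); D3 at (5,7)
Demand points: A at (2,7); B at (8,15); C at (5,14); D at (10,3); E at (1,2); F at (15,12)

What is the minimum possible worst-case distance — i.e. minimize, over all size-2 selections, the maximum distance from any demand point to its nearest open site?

Open {D1, D3}.
  Farthest demand point is F at distance 11 (to D1); all others are ≤ 11.
With {D1, D2} the worst case is 12.
With {D2, D3} the worst case is 15.
No size-2 selection achieves below 11.

11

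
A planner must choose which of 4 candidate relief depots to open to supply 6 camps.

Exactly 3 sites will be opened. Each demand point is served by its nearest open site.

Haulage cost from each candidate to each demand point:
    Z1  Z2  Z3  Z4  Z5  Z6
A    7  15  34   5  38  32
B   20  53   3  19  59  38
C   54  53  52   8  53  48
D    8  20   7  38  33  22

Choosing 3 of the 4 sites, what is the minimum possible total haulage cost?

85

Open {A, B, D}.
  Z1→A 7, Z2→A 15, Z3→B 3, Z4→A 5, Z5→D 33, Z6→D 22  ⇒ total 85.
Compare {A, C, D}: total 89.
Compare {B, C, D}: total 94.
No size-3 selection does better; minimum is 85.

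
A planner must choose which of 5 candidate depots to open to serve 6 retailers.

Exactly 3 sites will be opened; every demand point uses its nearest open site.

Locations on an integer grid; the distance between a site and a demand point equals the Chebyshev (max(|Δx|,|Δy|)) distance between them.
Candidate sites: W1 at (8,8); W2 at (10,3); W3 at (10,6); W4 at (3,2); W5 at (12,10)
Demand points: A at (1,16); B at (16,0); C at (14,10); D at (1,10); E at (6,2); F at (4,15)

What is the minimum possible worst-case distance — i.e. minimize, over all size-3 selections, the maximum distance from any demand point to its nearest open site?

Open {W1, W2, W3}.
  Farthest demand point is A at distance 8 (to W1); all others are ≤ 8.
With {W1, W2, W4} the worst case is 8.
With {W1, W2, W5} the worst case is 8.
No size-3 selection achieves below 8.

8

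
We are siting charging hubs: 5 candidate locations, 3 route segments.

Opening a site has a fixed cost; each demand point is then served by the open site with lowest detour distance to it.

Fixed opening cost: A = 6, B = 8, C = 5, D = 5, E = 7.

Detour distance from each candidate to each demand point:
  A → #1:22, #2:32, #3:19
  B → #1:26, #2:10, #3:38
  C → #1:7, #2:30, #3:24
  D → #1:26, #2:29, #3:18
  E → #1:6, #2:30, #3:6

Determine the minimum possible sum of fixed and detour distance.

Open {B, E}: assign each demand point to its cheapest open site.
  #1→E 6, #2→B 10, #3→E 6
  detour distance 22, fixed 15 → total 37.
Compare {B, C, E}: detour distance 22 + fixed 20 = 42.
Compare {B, D, E}: detour distance 22 + fixed 20 = 42.
Compare {A, B, E}: detour distance 22 + fixed 21 = 43.
All other subsets cost ≥ 42. Minimum total cost: 37.

37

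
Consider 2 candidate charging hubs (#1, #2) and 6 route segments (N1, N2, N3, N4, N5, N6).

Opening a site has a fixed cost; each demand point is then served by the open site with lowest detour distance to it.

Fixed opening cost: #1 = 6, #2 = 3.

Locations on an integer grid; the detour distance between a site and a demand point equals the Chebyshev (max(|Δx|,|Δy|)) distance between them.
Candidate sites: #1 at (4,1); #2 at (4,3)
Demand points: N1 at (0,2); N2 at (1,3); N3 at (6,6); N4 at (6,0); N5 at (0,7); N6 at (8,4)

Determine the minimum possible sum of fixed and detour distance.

24

Open {#2}: assign each demand point to its cheapest open site.
  N1→#2 4, N2→#2 3, N3→#2 3, N4→#2 3, N5→#2 4, N6→#2 4
  detour distance 21, fixed 3 → total 24.
Compare {#1, #2}: detour distance 20 + fixed 9 = 29.
Compare {#1}: detour distance 24 + fixed 6 = 30.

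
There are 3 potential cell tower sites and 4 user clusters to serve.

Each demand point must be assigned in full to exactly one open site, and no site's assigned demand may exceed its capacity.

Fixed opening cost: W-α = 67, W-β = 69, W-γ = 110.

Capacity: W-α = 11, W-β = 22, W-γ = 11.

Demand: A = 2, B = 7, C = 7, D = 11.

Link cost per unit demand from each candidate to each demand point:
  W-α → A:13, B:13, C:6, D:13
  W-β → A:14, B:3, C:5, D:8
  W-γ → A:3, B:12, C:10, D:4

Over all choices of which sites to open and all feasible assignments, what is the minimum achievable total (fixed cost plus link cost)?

Open {W-β, W-γ}; cheapest assignment that respects the capacities:
  W-β (cap 22, load 16): A, B, C — cost 2×14 + 7×3 + 7×5 = 84
  W-γ (cap 11, load 11): D — cost 11×4 = 44
  Shipping 128, fixed 179 → total 307.
  Any other capacity-feasible assignment to {W-β, W-γ} ships for at least 128.
Compare {W-α, W-β}: its best feasible assignment gives total 313.
Compare {W-α, W-β, W-γ}: its best feasible assignment gives total 372.
Every other set of open sites that can feasibly serve all demand totals ≥ 313 even under its best assignment. Minimum: 307.

307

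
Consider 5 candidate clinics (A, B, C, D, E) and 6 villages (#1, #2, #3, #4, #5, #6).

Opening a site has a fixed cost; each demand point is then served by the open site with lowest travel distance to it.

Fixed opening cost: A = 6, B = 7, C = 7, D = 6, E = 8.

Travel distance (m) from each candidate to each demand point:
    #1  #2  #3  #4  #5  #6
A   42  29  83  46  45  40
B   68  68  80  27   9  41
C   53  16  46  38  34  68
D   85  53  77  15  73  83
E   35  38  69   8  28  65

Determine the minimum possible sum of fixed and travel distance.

Open {B, C, E}: assign each demand point to its cheapest open site.
  #1→E 35, #2→C 16, #3→C 46, #4→E 8, #5→B 9, #6→B 41
  travel distance 155, fixed 22 → total 177.
Compare {A, B, C, E}: travel distance 154 + fixed 28 = 182.
Compare {B, C, D, E}: travel distance 155 + fixed 28 = 183.
Compare {A, B, C, D, E}: travel distance 154 + fixed 34 = 188.
All other subsets cost ≥ 182. Minimum total cost: 177.

177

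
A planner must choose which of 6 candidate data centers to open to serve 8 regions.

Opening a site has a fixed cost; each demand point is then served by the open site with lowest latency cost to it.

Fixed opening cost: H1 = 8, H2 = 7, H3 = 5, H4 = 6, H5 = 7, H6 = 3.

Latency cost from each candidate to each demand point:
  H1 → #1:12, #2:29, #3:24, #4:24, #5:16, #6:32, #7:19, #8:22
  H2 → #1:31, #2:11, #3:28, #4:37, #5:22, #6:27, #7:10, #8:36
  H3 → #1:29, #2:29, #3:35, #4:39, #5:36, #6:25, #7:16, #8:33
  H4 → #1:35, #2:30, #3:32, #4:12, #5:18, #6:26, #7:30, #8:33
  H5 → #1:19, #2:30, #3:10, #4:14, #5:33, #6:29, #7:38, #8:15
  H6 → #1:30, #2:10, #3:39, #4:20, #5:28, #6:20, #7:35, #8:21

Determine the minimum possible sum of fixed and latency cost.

132

Open {H1, H2, H5, H6}: assign each demand point to its cheapest open site.
  #1→H1 12, #2→H6 10, #3→H5 10, #4→H5 14, #5→H1 16, #6→H6 20, #7→H2 10, #8→H5 15
  latency cost 107, fixed 25 → total 132.
Compare {H1, H5, H6}: latency cost 116 + fixed 18 = 134.
Compare {H1, H3, H5, H6}: latency cost 113 + fixed 23 = 136.
Compare {H1, H2, H4, H5, H6}: latency cost 105 + fixed 31 = 136.
All other subsets cost ≥ 134. Minimum total cost: 132.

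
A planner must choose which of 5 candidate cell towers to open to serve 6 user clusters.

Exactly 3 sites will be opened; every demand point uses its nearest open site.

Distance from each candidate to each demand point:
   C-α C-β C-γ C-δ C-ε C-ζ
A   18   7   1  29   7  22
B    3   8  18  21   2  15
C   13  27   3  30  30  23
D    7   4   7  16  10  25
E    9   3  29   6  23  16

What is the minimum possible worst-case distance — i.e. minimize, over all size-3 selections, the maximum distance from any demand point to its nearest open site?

Open {A, B, E}.
  Farthest demand point is C-ζ at distance 15 (to B); all others are ≤ 15.
With {B, C, E} the worst case is 15.
With {B, D, E} the worst case is 15.
No size-3 selection achieves below 15.

15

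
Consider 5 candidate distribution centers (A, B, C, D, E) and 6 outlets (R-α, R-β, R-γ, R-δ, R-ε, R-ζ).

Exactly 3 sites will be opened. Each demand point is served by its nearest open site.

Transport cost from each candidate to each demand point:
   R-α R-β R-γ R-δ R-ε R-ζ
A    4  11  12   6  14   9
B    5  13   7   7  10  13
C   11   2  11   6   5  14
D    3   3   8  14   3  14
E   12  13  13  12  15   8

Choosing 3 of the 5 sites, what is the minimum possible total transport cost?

30

Open {C, D, E}.
  R-α→D 3, R-β→C 2, R-γ→D 8, R-δ→C 6, R-ε→D 3, R-ζ→E 8  ⇒ total 30.
Compare {A, B, D}: total 31.
Compare {A, C, D}: total 31.
No size-3 selection does better; minimum is 30.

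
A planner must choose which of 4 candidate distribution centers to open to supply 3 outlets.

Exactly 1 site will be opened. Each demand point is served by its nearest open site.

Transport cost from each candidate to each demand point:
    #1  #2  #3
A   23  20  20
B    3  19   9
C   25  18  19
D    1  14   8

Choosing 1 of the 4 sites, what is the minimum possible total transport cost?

Open {D}.
  #1→D 1, #2→D 14, #3→D 8  ⇒ total 23.
Compare {B}: total 31.
Compare {C}: total 62.
No size-1 selection does better; minimum is 23.

23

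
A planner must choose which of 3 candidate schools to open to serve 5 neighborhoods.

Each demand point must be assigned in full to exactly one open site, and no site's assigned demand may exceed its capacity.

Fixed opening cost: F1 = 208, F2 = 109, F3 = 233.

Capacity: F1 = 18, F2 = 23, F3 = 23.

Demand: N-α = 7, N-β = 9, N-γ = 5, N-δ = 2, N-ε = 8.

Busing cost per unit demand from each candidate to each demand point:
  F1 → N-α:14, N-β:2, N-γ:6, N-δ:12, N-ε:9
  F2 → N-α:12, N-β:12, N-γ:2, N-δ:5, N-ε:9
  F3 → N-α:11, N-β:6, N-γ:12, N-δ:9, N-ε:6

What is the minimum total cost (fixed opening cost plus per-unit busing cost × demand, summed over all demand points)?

Open {F1, F2}; cheapest assignment that respects the capacities:
  F1 (cap 18, load 17): N-β, N-ε — cost 9×2 + 8×9 = 90
  F2 (cap 23, load 14): N-α, N-γ, N-δ — cost 7×12 + 5×2 + 2×5 = 104
  Shipping 194, fixed 317 → total 511.
  Any other capacity-feasible assignment to {F1, F2} ships for at least 194.
Compare {F2, F3}: its best feasible assignment gives total 548.
Compare {F1, F3}: its best feasible assignment gives total 632.
Every other set of open sites that can feasibly serve all demand totals ≥ 548 even under its best assignment. Minimum: 511.

511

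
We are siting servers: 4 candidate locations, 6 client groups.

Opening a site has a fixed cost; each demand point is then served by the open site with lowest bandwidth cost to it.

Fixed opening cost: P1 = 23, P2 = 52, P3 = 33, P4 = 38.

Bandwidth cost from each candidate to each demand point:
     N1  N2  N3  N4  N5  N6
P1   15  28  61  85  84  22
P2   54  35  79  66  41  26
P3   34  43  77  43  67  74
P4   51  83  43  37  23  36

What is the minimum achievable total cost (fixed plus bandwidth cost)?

229

Open {P1, P4}: assign each demand point to its cheapest open site.
  N1→P1 15, N2→P1 28, N3→P4 43, N4→P4 37, N5→P4 23, N6→P1 22
  bandwidth cost 168, fixed 61 → total 229.
Compare {P1, P3, P4}: bandwidth cost 168 + fixed 94 = 262.
Compare {P1, P2, P4}: bandwidth cost 168 + fixed 113 = 281.
Compare {P3, P4}: bandwidth cost 216 + fixed 71 = 287.
All other subsets cost ≥ 262. Minimum total cost: 229.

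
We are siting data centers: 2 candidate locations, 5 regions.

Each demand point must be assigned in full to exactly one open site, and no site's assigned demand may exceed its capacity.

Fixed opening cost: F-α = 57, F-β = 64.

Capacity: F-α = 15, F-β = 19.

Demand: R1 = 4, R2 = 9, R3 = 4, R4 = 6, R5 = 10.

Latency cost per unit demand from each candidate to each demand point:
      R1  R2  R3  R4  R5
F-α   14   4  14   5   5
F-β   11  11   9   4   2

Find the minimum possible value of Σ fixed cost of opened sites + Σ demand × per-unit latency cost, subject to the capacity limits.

Open {F-α, F-β}; cheapest assignment that respects the capacities:
  F-α (cap 15, load 15): R2, R4 — cost 9×4 + 6×5 = 66
  F-β (cap 19, load 18): R1, R3, R5 — cost 4×11 + 4×9 + 10×2 = 100
  Shipping 166, fixed 121 → total 287.
  Any other capacity-feasible assignment to {F-α, F-β} ships for at least 166.
Total demand is 33 and no other set of sites has combined capacity ≥ 33, so {F-α, F-β} is the only feasible choice of open sites. Minimum: 287.

287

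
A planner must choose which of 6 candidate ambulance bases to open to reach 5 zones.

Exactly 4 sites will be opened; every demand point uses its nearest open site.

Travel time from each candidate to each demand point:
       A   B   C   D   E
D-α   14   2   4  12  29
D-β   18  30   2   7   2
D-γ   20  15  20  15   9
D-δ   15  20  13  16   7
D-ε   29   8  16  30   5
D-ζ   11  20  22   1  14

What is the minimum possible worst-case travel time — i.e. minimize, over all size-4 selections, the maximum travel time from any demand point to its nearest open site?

11

Open {D-α, D-β, D-γ, D-ζ}.
  Farthest demand point is A at travel time 11 (to D-ζ); all others are ≤ 11.
With {D-α, D-β, D-δ, D-ζ} the worst case is 11.
With {D-α, D-β, D-ε, D-ζ} the worst case is 11.
No size-4 selection achieves below 11.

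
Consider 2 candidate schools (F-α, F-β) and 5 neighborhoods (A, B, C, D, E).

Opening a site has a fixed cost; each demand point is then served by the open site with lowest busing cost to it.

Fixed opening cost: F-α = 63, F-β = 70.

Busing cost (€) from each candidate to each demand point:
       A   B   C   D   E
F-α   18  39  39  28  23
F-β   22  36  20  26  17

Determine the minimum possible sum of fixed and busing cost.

Open {F-β}: assign each demand point to its cheapest open site.
  A→F-β 22, B→F-β 36, C→F-β 20, D→F-β 26, E→F-β 17
  busing cost 121, fixed 70 → total 191.
Compare {F-α}: busing cost 147 + fixed 63 = 210.
Compare {F-α, F-β}: busing cost 117 + fixed 133 = 250.

191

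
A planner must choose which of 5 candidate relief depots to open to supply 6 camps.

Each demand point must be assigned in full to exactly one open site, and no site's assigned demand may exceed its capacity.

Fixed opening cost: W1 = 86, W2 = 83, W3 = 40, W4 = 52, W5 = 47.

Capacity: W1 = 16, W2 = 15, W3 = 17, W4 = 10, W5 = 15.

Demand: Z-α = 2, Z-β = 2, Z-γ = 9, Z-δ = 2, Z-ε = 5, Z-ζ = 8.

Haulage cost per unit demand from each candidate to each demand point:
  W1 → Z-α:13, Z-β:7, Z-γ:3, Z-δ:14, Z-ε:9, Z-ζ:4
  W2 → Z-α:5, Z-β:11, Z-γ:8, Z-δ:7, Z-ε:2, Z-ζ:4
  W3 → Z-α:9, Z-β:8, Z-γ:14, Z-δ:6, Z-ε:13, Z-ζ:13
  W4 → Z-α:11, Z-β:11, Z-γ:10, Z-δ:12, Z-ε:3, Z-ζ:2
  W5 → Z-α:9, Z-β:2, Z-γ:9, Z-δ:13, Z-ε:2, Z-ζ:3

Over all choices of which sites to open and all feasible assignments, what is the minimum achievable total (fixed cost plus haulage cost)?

252

Open {W1, W5}; cheapest assignment that respects the capacities:
  W1 (cap 16, load 13): Z-α, Z-γ, Z-δ — cost 2×13 + 9×3 + 2×14 = 81
  W5 (cap 15, load 15): Z-β, Z-ε, Z-ζ — cost 2×2 + 5×2 + 8×3 = 38
  Shipping 119, fixed 133 → total 252.
  Any other capacity-feasible assignment to {W1, W5} ships for at least 119.
Compare {W2, W5}: its best feasible assignment gives total 264.
Compare {W1, W3, W5}: its best feasible assignment gives total 268.
Every other set of open sites that can feasibly serve all demand totals ≥ 264 even under its best assignment. Minimum: 252.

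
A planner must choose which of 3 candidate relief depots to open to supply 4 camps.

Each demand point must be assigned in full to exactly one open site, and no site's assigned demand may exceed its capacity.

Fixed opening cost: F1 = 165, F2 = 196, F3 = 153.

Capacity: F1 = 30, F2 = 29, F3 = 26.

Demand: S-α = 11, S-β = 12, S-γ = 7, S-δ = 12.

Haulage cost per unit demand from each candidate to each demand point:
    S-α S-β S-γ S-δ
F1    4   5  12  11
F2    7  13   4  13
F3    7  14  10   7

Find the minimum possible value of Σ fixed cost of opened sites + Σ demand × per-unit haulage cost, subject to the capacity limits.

Open {F1, F3}; cheapest assignment that respects the capacities:
  F1 (cap 30, load 23): S-α, S-β — cost 11×4 + 12×5 = 104
  F3 (cap 26, load 19): S-γ, S-δ — cost 7×10 + 12×7 = 154
  Shipping 258, fixed 318 → total 576.
  Any other capacity-feasible assignment to {F1, F3} ships for at least 258.
Compare {F1, F2}: its best feasible assignment gives total 649.
Compare {F2, F3}: its best feasible assignment gives total 694.
Every other set of open sites that can feasibly serve all demand totals ≥ 649 even under its best assignment. Minimum: 576.

576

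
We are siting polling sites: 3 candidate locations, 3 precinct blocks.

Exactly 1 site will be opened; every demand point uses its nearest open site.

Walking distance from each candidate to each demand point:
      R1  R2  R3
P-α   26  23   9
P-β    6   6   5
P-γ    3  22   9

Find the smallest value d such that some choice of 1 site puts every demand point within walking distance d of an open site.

6

Open {P-β}.
  Farthest demand point is R1 at walking distance 6 (to P-β); all others are ≤ 6.
With {P-γ} the worst case is 22.
With {P-α} the worst case is 26.
No size-1 selection achieves below 6.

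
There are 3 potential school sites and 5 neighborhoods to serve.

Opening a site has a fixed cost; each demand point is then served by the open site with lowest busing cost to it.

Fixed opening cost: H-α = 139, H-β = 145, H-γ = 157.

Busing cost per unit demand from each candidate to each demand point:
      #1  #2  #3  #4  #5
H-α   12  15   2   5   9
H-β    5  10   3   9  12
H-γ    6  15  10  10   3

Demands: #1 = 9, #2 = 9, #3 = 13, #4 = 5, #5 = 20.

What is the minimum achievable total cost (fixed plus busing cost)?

Open {H-β, H-γ}: assign each demand point to its cheapest open site.
  #1→H-β 9×5=45, #2→H-β 9×10=90, #3→H-β 13×3=39, #4→H-β 5×9=45, #5→H-γ 20×3=60
  busing cost 279, fixed 302 → total 581.
Compare {H-γ}: busing cost 429 + fixed 157 = 586.
Compare {H-α, H-γ}: busing cost 300 + fixed 296 = 596.
Compare {H-β}: busing cost 459 + fixed 145 = 604.
All other subsets cost ≥ 586. Minimum total cost: 581.

581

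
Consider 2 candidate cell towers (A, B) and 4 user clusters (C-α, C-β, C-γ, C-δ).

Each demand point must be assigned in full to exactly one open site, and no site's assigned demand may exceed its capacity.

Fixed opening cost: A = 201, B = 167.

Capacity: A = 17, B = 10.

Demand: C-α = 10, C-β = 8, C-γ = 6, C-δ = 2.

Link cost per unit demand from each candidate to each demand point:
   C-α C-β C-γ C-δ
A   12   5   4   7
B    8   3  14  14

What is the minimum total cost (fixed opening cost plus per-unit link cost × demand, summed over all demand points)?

526

Open {A, B}; cheapest assignment that respects the capacities:
  A (cap 17, load 16): C-β, C-γ, C-δ — cost 8×5 + 6×4 + 2×7 = 78
  B (cap 10, load 10): C-α — cost 10×8 = 80
  Shipping 158, fixed 368 → total 526.
  Any other capacity-feasible assignment to {A, B} ships for at least 158.
Total demand is 26 and no other set of sites has combined capacity ≥ 26, so {A, B} is the only feasible choice of open sites. Minimum: 526.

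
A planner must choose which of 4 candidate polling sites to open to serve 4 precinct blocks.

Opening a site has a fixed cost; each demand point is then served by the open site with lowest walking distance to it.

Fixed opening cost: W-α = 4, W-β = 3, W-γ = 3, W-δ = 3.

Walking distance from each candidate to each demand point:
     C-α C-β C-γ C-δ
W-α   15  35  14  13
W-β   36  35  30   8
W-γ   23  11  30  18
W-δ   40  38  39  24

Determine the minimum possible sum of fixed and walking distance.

Open {W-α, W-β, W-γ}: assign each demand point to its cheapest open site.
  C-α→W-α 15, C-β→W-γ 11, C-γ→W-α 14, C-δ→W-β 8
  walking distance 48, fixed 10 → total 58.
Compare {W-α, W-γ}: walking distance 53 + fixed 7 = 60.
Compare {W-α, W-β, W-γ, W-δ}: walking distance 48 + fixed 13 = 61.
Compare {W-α, W-γ, W-δ}: walking distance 53 + fixed 10 = 63.
All other subsets cost ≥ 60. Minimum total cost: 58.

58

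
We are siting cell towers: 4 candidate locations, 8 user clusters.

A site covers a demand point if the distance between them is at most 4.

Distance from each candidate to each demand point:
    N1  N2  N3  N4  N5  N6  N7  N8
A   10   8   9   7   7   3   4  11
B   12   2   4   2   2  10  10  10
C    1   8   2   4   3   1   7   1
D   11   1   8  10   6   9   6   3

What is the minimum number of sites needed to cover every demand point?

3

Coverage sets (demand points within 4 of each site):
  A: {N6, N7}
  B: {N2, N3, N4, N5}
  C: {N1, N3, N4, N5, N6, N8}
  D: {N2, N8}
No 2 sites suffice: every size-2 union leaves at least one demand point uncovered.
But {A, B, C} covers everything, so the minimum is 3.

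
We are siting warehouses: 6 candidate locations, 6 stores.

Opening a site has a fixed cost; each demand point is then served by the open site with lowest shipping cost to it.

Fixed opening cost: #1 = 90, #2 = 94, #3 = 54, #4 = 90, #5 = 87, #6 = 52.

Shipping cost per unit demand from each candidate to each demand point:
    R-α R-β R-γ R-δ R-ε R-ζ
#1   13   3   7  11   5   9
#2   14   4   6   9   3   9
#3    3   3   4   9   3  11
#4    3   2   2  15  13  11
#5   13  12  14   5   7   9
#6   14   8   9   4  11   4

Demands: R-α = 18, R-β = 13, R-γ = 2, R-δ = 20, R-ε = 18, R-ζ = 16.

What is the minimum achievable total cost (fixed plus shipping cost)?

405

Open {#3, #6}: assign each demand point to its cheapest open site.
  R-α→#3 18×3=54, R-β→#3 13×3=39, R-γ→#3 2×4=8, R-δ→#6 20×4=80, R-ε→#3 18×3=54, R-ζ→#6 16×4=64
  shipping cost 299, fixed 106 → total 405.
Compare {#3, #4, #6}: shipping cost 282 + fixed 196 = 478.
Compare {#3, #5, #6}: shipping cost 299 + fixed 193 = 492.
Compare {#1, #3, #6}: shipping cost 299 + fixed 196 = 495.
All other subsets cost ≥ 478. Minimum total cost: 405.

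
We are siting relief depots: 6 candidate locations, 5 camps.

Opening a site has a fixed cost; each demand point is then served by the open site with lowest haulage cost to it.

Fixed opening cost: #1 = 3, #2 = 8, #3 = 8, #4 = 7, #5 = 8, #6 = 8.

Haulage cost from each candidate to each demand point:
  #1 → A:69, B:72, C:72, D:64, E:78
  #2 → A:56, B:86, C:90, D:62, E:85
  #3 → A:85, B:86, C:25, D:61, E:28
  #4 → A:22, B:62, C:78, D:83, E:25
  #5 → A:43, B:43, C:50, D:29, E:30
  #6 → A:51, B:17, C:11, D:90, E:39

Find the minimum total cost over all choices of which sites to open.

127

Open {#4, #5, #6}: assign each demand point to its cheapest open site.
  A→#4 22, B→#6 17, C→#6 11, D→#5 29, E→#4 25
  haulage cost 104, fixed 23 → total 127.
Compare {#1, #4, #5, #6}: haulage cost 104 + fixed 26 = 130.
Compare {#2, #4, #5, #6}: haulage cost 104 + fixed 31 = 135.
Compare {#3, #4, #5, #6}: haulage cost 104 + fixed 31 = 135.
All other subsets cost ≥ 130. Minimum total cost: 127.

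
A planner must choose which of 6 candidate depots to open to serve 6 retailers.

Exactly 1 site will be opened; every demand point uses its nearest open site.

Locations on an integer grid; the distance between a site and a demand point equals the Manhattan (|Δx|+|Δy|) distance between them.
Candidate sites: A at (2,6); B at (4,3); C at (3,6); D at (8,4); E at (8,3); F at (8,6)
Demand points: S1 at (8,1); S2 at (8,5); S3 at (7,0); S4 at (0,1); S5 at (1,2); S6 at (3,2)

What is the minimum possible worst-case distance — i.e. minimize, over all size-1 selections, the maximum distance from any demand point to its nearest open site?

Open {B}.
  Farthest demand point is S1 at distance 6 (to B); all others are ≤ 6.
With {C} the worst case is 10.
With {E} the worst case is 10.
No size-1 selection achieves below 6.

6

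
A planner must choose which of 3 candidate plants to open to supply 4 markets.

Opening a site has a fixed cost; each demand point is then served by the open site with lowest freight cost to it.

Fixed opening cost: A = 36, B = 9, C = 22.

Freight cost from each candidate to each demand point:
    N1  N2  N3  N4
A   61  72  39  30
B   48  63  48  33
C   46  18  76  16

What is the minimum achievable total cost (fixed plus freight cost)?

159

Open {B, C}: assign each demand point to its cheapest open site.
  N1→C 46, N2→C 18, N3→B 48, N4→C 16
  freight cost 128, fixed 31 → total 159.
Compare {A, C}: freight cost 119 + fixed 58 = 177.
Compare {C}: freight cost 156 + fixed 22 = 178.
Compare {A, B, C}: freight cost 119 + fixed 67 = 186.
All other subsets cost ≥ 177. Minimum total cost: 159.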